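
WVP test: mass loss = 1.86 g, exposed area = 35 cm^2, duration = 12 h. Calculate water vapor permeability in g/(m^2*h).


WVP = mass_loss / (area x time) x 10000
WVP = 1.86 / (35 x 12) x 10000
WVP = 1.86 / 420 x 10000 = 44.29 g/(m^2*h)


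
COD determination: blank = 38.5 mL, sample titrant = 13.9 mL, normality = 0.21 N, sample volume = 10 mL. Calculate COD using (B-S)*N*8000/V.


4132.8 mg/L


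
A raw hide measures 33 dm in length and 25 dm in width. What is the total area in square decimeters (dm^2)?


825 dm^2


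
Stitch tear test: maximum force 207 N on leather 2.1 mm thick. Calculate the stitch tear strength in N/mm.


Stitch tear strength = force / thickness
STS = 207 / 2.1 = 98.6 N/mm


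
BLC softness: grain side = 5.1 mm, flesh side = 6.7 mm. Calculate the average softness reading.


Average = (5.1 + 6.7) / 2
Average = 5.90 mm


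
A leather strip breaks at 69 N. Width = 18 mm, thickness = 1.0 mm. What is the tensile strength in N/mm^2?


Cross-sectional area = 18 x 1.0 = 18.0 mm^2
Tensile strength = 69 / 18.0 = 3.83 N/mm^2


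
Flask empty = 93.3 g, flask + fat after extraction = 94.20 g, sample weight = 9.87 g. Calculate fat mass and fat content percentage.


Fat mass = 94.20 - 93.3 = 0.90 g
Fat% = 0.90 / 9.87 x 100 = 9.1%


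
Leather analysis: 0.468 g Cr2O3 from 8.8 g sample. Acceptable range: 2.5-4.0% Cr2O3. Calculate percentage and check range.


Cr2O3 = 5.32%
Within range: No

Cr2O3% = 0.468 / 8.8 x 100 = 5.32%
Acceptable range: 2.5 to 4.0%
Within range: No


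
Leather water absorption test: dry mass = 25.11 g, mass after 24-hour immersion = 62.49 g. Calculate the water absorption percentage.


Water absorbed = 62.49 - 25.11 = 37.38 g
WA% = 37.38 / 25.11 x 100 = 148.9%


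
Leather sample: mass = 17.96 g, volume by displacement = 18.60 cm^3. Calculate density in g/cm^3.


0.966 g/cm^3


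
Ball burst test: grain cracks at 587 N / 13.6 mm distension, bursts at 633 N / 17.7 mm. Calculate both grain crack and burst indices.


Crack index = 587 / 13.6 = 43.2 N/mm
Burst index = 633 / 17.7 = 35.8 N/mm


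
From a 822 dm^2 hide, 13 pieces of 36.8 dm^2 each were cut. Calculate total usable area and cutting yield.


Usable area = 478.4 dm^2
Yield = 58.2%


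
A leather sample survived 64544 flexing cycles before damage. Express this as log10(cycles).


4.81


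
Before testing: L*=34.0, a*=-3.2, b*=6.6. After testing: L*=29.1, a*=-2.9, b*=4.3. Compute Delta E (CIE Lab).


Delta E = 5.42


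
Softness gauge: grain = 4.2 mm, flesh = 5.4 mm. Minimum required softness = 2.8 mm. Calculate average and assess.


Average = (4.2 + 5.4) / 2 = 4.80 mm
Minimum = 2.8 mm
Meets requirement: Yes


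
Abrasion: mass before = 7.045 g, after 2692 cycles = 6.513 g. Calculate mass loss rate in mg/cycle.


Mass loss = 7.045 - 6.513 = 0.532 g
Rate = 0.532 / 2692 x 1000 = 0.198 mg/cycle


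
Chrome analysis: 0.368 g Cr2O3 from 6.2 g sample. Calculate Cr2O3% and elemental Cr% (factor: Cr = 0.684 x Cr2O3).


Cr2O3 = 5.94%
Cr = 4.06%

Cr2O3% = 0.368 / 6.2 x 100 = 5.94%
Cr% = 5.94 x 0.684 = 4.06%


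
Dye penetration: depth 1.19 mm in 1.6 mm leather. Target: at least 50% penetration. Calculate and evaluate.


Penetration = 1.19 / 1.6 x 100 = 74.4%
Target: 50%
Meets target: Yes


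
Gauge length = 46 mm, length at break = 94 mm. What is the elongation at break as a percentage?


Extension = 94 - 46 = 48 mm
Elongation = 48 / 46 x 100 = 104.3%


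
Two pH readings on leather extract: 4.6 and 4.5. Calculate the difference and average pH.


Difference = |4.6 - 4.5| = 0.1
Average = (4.6 + 4.5) / 2 = 4.55


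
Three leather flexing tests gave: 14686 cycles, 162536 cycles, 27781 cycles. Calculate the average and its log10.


Average = (14686 + 162536 + 27781) / 3 = 68334 cycles
log10(68334) = 4.83


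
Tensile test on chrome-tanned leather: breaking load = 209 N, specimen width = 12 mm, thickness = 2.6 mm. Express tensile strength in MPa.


Cross-section = 12 x 2.6 = 31.2 mm^2
TS = 209 / 31.2 = 6.70 MPa
(1 N/mm^2 = 1 MPa)


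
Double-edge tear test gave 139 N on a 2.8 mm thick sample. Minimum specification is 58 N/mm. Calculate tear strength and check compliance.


Tear strength = 139 / 2.8 = 49.6 N/mm
Required minimum = 58 N/mm
Compliant: No


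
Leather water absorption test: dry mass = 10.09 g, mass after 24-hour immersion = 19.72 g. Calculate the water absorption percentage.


Water absorbed = 19.72 - 10.09 = 9.63 g
WA% = 9.63 / 10.09 x 100 = 95.4%


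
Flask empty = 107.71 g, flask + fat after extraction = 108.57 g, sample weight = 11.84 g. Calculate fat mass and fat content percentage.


Fat mass = 108.57 - 107.71 = 0.86 g
Fat% = 0.86 / 11.84 x 100 = 7.3%


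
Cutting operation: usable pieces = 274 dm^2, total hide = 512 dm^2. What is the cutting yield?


53.5%

Yield = usable / total x 100
Yield = 274 / 512 x 100 = 53.5%


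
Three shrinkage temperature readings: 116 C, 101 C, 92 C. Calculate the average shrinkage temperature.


103.0 C

Average = (116 + 101 + 92) / 3
Average = 309 / 3 = 103.0 C


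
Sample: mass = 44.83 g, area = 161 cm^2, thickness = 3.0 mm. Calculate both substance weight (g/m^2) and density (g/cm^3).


SW = 44.83 / 161 x 10000 = 2784.5 g/m^2
Volume = 161 x 3.0 / 10 = 48.30 cm^3
Density = 44.83 / 48.30 = 0.928 g/cm^3


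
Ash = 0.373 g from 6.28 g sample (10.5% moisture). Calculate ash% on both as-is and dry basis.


As-is ash = 5.94%
Dry-basis ash = 6.64%

As-is ash% = 0.373 / 6.28 x 100 = 5.94%
Dry mass = 6.28 x (100 - 10.5) / 100 = 5.6206 g
Dry-basis ash% = 0.373 / 5.6206 x 100 = 6.64%


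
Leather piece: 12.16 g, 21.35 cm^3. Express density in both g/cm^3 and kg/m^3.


Density = 12.16 / 21.35 = 0.570 g/cm^3
Convert: 0.570 x 1000 = 570 kg/m^3


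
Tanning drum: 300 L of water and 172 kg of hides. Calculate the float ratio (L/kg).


1.7


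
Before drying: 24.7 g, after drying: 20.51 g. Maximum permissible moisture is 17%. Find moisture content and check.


Moisture content = 17.0%
Acceptable: Yes

MC = (24.7 - 20.51) / 24.7 x 100 = 17.0%
Maximum: 17%
Acceptable: Yes


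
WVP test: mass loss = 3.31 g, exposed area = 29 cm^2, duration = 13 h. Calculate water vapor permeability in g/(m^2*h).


WVP = mass_loss / (area x time) x 10000
WVP = 3.31 / (29 x 13) x 10000
WVP = 3.31 / 377 x 10000 = 87.80 g/(m^2*h)


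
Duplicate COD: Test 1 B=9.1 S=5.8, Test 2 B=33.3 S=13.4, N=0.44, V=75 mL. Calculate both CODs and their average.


COD1 = 154.9 mg/L
COD2 = 934.0 mg/L
Average = 544.5 mg/L

COD1 = (9.1 - 5.8) x 0.44 x 8000 / 75 = 154.9 mg/L
COD2 = (33.3 - 13.4) x 0.44 x 8000 / 75 = 934.0 mg/L
Average = (154.9 + 934.0) / 2 = 544.5 mg/L


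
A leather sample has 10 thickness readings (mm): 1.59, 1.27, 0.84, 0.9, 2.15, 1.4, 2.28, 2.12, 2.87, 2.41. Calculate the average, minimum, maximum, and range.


Sum = 17.83
Average = 17.83 / 10 = 1.78 mm
Minimum = 0.84 mm
Maximum = 2.87 mm
Range = 2.87 - 0.84 = 2.03 mm


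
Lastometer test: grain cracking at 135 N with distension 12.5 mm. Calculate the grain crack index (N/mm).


Grain crack index = force / distension
Index = 135 / 12.5 = 10.8 N/mm


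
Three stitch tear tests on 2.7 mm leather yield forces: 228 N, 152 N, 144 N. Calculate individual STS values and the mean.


STS1 = 228 / 2.7 = 84.4 N/mm
STS2 = 152 / 2.7 = 56.3 N/mm
STS3 = 144 / 2.7 = 53.3 N/mm
Mean = (84.4 + 56.3 + 53.3) / 3 = 64.7 N/mm


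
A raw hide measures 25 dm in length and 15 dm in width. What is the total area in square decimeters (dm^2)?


Area = length x width
Area = 25 x 15 = 375 dm^2


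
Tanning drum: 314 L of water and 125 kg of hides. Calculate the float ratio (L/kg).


Float ratio = water / hide weight
Ratio = 314 / 125 = 2.5


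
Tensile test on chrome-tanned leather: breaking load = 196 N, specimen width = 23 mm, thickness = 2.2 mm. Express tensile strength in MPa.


3.87 MPa

Cross-section = 23 x 2.2 = 50.6 mm^2
TS = 196 / 50.6 = 3.87 MPa
(1 N/mm^2 = 1 MPa)


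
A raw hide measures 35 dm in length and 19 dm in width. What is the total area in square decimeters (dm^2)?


665 dm^2

Area = length x width
Area = 35 x 19 = 665 dm^2


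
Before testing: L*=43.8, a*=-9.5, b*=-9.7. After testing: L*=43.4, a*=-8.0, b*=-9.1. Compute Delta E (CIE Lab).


Delta E = 1.66

dL = 43.4 - 43.8 = -0.4
da = -8.0 - (-9.5) = 1.5
db = -9.1 - (-9.7) = 0.6
dE = sqrt((-0.4)^2 + (1.5)^2 + (0.6)^2) = 1.66


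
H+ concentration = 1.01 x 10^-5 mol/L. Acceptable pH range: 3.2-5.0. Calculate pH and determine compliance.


pH = -log10(1.01 x 10^-5) = 5.00
Range: 3.2 to 5.0
Compliant: Yes


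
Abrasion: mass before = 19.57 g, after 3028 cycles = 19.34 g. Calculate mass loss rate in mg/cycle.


Mass loss = 19.57 - 19.34 = 0.230 g
Rate = 0.230 / 3028 x 1000 = 0.076 mg/cycle


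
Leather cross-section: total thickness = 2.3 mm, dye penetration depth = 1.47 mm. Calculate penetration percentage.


Penetration% = 1.47 / 2.3 x 100
Penetration = 63.9%


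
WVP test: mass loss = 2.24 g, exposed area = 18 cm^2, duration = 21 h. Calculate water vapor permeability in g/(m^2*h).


WVP = mass_loss / (area x time) x 10000
WVP = 2.24 / (18 x 21) x 10000
WVP = 2.24 / 378 x 10000 = 59.26 g/(m^2*h)


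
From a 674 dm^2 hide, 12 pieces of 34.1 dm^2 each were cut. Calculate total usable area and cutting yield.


Total usable = 12 x 34.1 = 409.2 dm^2
Yield = 409.2 / 674 x 100 = 60.7%


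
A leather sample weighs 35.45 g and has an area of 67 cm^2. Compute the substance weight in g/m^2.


5291.0 g/m^2


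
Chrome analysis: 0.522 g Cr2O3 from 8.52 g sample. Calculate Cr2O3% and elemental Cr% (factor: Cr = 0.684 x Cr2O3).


Cr2O3 = 6.13%
Cr = 4.19%

Cr2O3% = 0.522 / 8.52 x 100 = 6.13%
Cr% = 6.13 x 0.684 = 4.19%


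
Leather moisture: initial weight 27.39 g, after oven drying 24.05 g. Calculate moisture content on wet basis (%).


Moisture = 27.39 - 24.05 = 3.34 g
MC = 3.34 / 27.39 x 100 = 12.2%


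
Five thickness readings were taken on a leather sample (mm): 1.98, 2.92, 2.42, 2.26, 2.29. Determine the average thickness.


Sum = 1.98 + 2.92 + 2.42 + 2.26 + 2.29 = 11.87
Average = 11.87 / 5 = 2.37 mm


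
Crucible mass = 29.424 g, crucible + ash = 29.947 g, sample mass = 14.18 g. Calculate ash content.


Ash mass = 29.947 - 29.424 = 0.523 g
Ash% = 0.523 / 14.18 x 100 = 3.69%


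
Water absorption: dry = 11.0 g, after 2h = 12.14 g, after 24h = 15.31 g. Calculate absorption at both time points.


WA (2h) = (12.14 - 11.0) / 11.0 x 100 = 10.4%
WA (24h) = (15.31 - 11.0) / 11.0 x 100 = 39.2%


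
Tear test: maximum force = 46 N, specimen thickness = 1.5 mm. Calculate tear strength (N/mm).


Tear strength = force / thickness
Tear = 46 / 1.5 = 30.7 N/mm


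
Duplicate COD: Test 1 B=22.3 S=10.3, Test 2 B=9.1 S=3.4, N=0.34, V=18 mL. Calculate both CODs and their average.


COD1 = (22.3 - 10.3) x 0.34 x 8000 / 18 = 1813.3 mg/L
COD2 = (9.1 - 3.4) x 0.34 x 8000 / 18 = 861.3 mg/L
Average = (1813.3 + 861.3) / 2 = 1337.3 mg/L


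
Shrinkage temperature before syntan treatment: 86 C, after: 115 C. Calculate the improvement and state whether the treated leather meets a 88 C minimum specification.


Improvement = 115 - 86 = 29 C
Spec check: 115 C >= 88 C? Yes


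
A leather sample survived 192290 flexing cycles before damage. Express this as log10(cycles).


log10(192290) = 5.28


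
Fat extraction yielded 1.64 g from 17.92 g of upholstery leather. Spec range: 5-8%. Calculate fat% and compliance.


Fat content = 9.2%
Compliant: No


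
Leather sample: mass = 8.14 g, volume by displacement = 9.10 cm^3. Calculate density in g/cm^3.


0.895 g/cm^3


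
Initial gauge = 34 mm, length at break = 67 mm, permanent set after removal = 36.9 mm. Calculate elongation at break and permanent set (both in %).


Elongation at break = 97.1%
Permanent set = 8.5%

Elongation at break = (67 - 34) / 34 x 100 = 97.1%
Permanent set = (36.9 - 34) / 34 x 100 = 8.5%


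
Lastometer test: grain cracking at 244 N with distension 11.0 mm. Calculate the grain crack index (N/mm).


Grain crack index = force / distension
Index = 244 / 11.0 = 22.2 N/mm


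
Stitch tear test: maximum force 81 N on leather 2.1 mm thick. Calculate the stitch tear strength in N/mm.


Stitch tear strength = force / thickness
STS = 81 / 2.1 = 38.6 N/mm


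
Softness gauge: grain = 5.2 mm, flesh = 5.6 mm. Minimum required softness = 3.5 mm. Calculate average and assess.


Average = (5.2 + 5.6) / 2 = 5.40 mm
Minimum = 3.5 mm
Meets requirement: Yes


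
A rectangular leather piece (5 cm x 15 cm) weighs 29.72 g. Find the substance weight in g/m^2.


3962.7 g/m^2

Area = 5 x 15 = 75 cm^2
SW = 29.72 / 75 x 10000 = 3962.7 g/m^2


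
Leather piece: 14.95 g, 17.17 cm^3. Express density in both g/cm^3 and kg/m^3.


Density = 14.95 / 17.17 = 0.871 g/cm^3
Convert: 0.871 x 1000 = 871 kg/m^3


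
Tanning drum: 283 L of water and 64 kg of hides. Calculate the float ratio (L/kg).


Float ratio = water / hide weight
Ratio = 283 / 64 = 4.4


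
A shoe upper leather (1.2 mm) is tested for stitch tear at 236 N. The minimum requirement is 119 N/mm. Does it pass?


STS = 236 / 1.2 = 196.7 N/mm
Minimum required: 119 N/mm
Passes: Yes


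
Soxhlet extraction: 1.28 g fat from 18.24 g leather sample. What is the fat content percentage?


Fat content = 1.28 / 18.24 x 100
Fat = 7.0%


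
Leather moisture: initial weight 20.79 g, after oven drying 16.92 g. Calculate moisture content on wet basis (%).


Moisture = 20.79 - 16.92 = 3.87 g
MC = 3.87 / 20.79 x 100 = 18.6%


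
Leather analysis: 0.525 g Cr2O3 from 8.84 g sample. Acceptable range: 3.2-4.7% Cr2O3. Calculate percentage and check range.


Cr2O3% = 0.525 / 8.84 x 100 = 5.94%
Acceptable range: 3.2 to 4.7%
Within range: No


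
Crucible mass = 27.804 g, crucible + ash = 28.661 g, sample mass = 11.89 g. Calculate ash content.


Ash mass = 0.857 g
Ash content = 7.21%

Ash mass = 28.661 - 27.804 = 0.857 g
Ash% = 0.857 / 11.89 x 100 = 7.21%


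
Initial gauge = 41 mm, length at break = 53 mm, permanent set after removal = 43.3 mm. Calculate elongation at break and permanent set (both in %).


Elongation at break = 29.3%
Permanent set = 5.6%


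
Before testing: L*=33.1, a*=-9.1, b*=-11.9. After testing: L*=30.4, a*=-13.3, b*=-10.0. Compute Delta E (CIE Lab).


Delta E = 5.34


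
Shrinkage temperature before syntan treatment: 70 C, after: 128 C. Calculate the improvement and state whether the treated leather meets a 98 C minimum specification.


Improvement = 58 C
Meets 98 C spec: Yes


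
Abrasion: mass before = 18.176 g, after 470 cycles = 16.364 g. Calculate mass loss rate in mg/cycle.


Mass loss = 18.176 - 16.364 = 1.812 g
Rate = 1.812 / 470 x 1000 = 3.855 mg/cycle


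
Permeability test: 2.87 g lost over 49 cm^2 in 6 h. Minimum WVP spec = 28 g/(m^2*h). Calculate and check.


WVP = 97.62 g/(m^2*h)
Meets specification: Yes

WVP = 2.87 / (49 x 6) x 10000 = 97.62 g/(m^2*h)
Minimum: 28 g/(m^2*h)
Meets spec: Yes


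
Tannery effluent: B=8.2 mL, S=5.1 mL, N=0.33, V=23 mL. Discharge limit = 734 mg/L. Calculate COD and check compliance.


COD = (8.2 - 5.1) x 0.33 x 8000 / 23 = 355.8 mg/L
Limit: 734 mg/L
Compliant: Yes


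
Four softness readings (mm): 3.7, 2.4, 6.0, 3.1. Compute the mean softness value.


Sum = 3.7 + 2.4 + 6.0 + 3.1
Mean = 15.2 / 4 = 3.80 mm


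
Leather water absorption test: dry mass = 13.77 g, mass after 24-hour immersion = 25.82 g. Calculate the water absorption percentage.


87.5%

Water absorbed = 25.82 - 13.77 = 12.05 g
WA% = 12.05 / 13.77 x 100 = 87.5%


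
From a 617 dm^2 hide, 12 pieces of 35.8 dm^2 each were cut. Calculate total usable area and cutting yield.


Usable area = 429.6 dm^2
Yield = 69.6%


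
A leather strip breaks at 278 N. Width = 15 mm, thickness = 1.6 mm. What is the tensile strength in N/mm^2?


11.58 N/mm^2


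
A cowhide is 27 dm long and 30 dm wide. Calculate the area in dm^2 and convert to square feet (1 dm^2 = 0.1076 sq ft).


810 dm^2
87.16 sq ft

Area = 27 x 30 = 810 dm^2
Conversion: 810 x 0.1076 = 87.16 sq ft


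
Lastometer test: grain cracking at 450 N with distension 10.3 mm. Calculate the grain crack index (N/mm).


43.7 N/mm

Grain crack index = force / distension
Index = 450 / 10.3 = 43.7 N/mm


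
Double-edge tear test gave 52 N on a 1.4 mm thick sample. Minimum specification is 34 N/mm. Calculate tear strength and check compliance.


Tear strength = 37.1 N/mm
Compliant: Yes

Tear strength = 52 / 1.4 = 37.1 N/mm
Required minimum = 34 N/mm
Compliant: Yes


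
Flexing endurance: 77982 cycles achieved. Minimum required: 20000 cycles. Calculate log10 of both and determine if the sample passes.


Achieved: log10 = 4.89
Required: log10 = 4.30
Passes: Yes

log10(77982) = 4.89
log10(20000) = 4.30
Passes: Yes


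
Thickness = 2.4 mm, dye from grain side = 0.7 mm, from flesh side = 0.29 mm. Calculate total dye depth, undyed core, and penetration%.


Total dyed = 0.99 mm
Undyed core = 1.41 mm
Penetration = 41.3%


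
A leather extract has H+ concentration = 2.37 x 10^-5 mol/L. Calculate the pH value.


pH = -log10[H+]
pH = -log10(2.37 x 10^-5) = 4.63


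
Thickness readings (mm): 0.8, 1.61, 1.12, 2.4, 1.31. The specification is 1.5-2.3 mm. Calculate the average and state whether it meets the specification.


Sum = 7.24
Average = 7.24 / 5 = 1.45 mm
Specification range: 1.5 to 2.3 mm
Within spec: No


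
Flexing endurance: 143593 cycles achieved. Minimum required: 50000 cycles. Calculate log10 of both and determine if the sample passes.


Achieved: log10 = 5.16
Required: log10 = 4.70
Passes: Yes


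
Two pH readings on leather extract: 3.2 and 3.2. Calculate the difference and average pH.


Difference = 0.0
Average pH = 3.20


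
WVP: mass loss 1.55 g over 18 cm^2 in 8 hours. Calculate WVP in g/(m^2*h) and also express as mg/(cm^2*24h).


WVP = 107.64 g/(m^2*h)
Daily rate = 258.33 mg/(cm^2*24h)


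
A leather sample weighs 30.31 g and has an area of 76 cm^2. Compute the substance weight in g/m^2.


Substance weight = mass / area x 10000
SW = 30.31 / 76 x 10000
SW = 3988.2 g/m^2


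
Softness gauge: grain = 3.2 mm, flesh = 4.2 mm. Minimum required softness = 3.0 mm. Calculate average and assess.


Average softness = 3.70 mm
Meets requirement: Yes

Average = (3.2 + 4.2) / 2 = 3.70 mm
Minimum = 3.0 mm
Meets requirement: Yes


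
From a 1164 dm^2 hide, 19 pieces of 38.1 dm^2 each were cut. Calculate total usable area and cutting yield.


Total usable = 19 x 38.1 = 723.9 dm^2
Yield = 723.9 / 1164 x 100 = 62.2%


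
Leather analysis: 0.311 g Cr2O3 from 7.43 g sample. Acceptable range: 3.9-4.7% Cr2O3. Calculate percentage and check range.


Cr2O3 = 4.19%
Within range: Yes

Cr2O3% = 0.311 / 7.43 x 100 = 4.19%
Acceptable range: 3.9 to 4.7%
Within range: Yes


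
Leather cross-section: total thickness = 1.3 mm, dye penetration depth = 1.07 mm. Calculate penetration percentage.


Penetration% = 1.07 / 1.3 x 100
Penetration = 82.3%


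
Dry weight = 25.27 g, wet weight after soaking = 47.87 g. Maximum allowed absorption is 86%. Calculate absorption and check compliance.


WA = (47.87 - 25.27) / 25.27 x 100 = 89.4%
Maximum allowed: 86%
Compliant: No


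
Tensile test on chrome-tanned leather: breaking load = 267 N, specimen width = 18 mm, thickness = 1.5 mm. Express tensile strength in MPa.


Cross-section = 18 x 1.5 = 27.0 mm^2
TS = 267 / 27.0 = 9.89 MPa
(1 N/mm^2 = 1 MPa)


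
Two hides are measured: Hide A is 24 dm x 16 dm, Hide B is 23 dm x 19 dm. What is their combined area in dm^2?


Hide A area = 24 x 16 = 384 dm^2
Hide B area = 23 x 19 = 437 dm^2
Total = 384 + 437 = 821 dm^2


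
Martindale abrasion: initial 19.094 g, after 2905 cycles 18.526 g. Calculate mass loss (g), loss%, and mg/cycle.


Mass loss = 0.568 g
Loss = 2.97%
Rate = 0.196 mg/cycle


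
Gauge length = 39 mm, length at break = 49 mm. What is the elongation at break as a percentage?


25.6%


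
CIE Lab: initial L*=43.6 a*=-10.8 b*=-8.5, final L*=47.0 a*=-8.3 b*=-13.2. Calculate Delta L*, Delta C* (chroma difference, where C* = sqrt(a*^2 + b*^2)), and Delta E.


Delta L* = 47.0 - 43.6 = 3.4
C1* = sqrt((-10.8)^2 + (-8.5)^2) = 13.744
C2* = sqrt((-8.3)^2 + (-13.2)^2) = 15.593
Delta C* = 15.593 - 13.744 = 1.85
Delta E = sqrt((3.4)^2 + (2.5)^2 + (-4.7)^2) = 6.32


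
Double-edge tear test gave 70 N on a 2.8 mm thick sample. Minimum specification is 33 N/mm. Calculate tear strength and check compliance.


Tear strength = 25.0 N/mm
Compliant: No

Tear strength = 70 / 2.8 = 25.0 N/mm
Required minimum = 33 N/mm
Compliant: No


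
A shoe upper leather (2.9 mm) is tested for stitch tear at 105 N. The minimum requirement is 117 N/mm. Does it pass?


STS = 105 / 2.9 = 36.2 N/mm
Minimum required: 117 N/mm
Passes: No


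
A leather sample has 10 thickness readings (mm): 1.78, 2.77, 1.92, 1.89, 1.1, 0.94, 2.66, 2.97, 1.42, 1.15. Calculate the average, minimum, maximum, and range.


Average = 1.86 mm
Min = 0.94 mm
Max = 2.97 mm
Range = 2.03 mm


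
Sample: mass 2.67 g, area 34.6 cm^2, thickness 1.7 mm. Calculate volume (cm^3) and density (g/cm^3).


Thickness in cm = 1.7 / 10 = 0.17 cm
Volume = 34.6 x 0.17 = 5.882 cm^3
Density = 2.67 / 5.882 = 0.454 g/cm^3


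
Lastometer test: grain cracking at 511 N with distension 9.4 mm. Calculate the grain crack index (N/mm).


54.4 N/mm

Grain crack index = force / distension
Index = 511 / 9.4 = 54.4 N/mm


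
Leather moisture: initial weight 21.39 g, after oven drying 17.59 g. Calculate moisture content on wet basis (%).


Moisture = 21.39 - 17.59 = 3.80 g
MC = 3.80 / 21.39 x 100 = 17.8%


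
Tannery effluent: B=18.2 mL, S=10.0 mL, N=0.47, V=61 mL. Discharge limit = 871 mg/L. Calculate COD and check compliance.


COD = (18.2 - 10.0) x 0.47 x 8000 / 61 = 505.4 mg/L
Limit: 871 mg/L
Compliant: Yes


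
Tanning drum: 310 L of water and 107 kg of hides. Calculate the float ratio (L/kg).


Float ratio = water / hide weight
Ratio = 310 / 107 = 2.9


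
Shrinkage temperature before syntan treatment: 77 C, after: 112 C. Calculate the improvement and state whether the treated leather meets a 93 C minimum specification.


Improvement = 112 - 77 = 35 C
Spec check: 112 C >= 93 C? Yes


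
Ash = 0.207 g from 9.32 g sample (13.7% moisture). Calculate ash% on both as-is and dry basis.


As-is ash% = 0.207 / 9.32 x 100 = 2.22%
Dry mass = 9.32 x (100 - 13.7) / 100 = 8.04316 g
Dry-basis ash% = 0.207 / 8.04316 x 100 = 2.57%


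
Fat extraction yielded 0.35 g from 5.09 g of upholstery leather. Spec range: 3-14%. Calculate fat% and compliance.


Fat content = 6.9%
Compliant: Yes


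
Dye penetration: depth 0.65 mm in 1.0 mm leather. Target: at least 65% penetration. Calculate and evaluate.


Penetration = 0.65 / 1.0 x 100 = 65.0%
Target: 65%
Meets target: Yes


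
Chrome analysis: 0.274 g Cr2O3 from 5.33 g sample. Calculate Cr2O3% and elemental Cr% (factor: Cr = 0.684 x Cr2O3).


Cr2O3 = 5.14%
Cr = 3.52%


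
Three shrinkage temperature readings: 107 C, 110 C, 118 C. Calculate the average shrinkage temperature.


Average = (107 + 110 + 118) / 3
Average = 335 / 3 = 111.7 C


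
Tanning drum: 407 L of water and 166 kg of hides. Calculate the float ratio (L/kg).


2.5


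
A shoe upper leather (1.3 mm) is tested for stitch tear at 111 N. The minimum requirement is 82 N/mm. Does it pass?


STS = 85.4 N/mm
Passes: Yes

STS = 111 / 1.3 = 85.4 N/mm
Minimum required: 82 N/mm
Passes: Yes


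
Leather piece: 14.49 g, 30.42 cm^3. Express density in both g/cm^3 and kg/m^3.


Density = 14.49 / 30.42 = 0.476 g/cm^3
Convert: 0.476 x 1000 = 476 kg/m^3


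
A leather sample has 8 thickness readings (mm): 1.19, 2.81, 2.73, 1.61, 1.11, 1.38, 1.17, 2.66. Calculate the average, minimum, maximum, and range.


Average = 1.83 mm
Min = 1.11 mm
Max = 2.81 mm
Range = 1.70 mm


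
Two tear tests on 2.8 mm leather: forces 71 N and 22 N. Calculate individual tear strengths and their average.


Tear 1 = 25.4 N/mm
Tear 2 = 7.9 N/mm
Average = 16.7 N/mm


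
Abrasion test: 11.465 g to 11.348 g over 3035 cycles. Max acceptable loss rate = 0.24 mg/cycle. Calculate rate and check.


Rate = 0.039 mg/cycle
Passes: Yes

Loss = 11.465 - 11.348 = 0.117 g
Rate = 0.117 g / 3035 cycles x 1000 = 0.039 mg/cycle
Max = 0.24 mg/cycle
Passes: Yes


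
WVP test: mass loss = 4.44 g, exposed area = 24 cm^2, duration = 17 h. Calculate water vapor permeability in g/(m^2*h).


108.82 g/(m^2*h)

WVP = mass_loss / (area x time) x 10000
WVP = 4.44 / (24 x 17) x 10000
WVP = 4.44 / 408 x 10000 = 108.82 g/(m^2*h)


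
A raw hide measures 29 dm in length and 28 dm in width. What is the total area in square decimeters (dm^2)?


812 dm^2

Area = length x width
Area = 29 x 28 = 812 dm^2


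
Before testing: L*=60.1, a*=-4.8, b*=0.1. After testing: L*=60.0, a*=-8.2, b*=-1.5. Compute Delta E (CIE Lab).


Delta E = 3.76

dL = 60.0 - 60.1 = -0.1
da = -8.2 - (-4.8) = -3.4
db = -1.5 - 0.1 = -1.6
dE = sqrt((-0.1)^2 + (-3.4)^2 + (-1.6)^2) = 3.76


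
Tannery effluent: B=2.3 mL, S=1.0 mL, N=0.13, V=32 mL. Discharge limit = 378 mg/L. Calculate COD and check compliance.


COD = (2.3 - 1.0) x 0.13 x 8000 / 32 = 42.3 mg/L
Limit: 378 mg/L
Compliant: Yes


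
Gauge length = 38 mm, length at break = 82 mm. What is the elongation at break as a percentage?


115.8%

Extension = 82 - 38 = 44 mm
Elongation = 44 / 38 x 100 = 115.8%


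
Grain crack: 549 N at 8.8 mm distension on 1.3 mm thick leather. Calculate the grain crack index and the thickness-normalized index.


Crack index = 549 / 8.8 = 62.4 N/mm
Normalized = 62.4 / 1.3 = 48.0 N/mm per mm


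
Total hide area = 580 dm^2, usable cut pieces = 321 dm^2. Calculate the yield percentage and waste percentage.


Yield = 321 / 580 x 100 = 55.3%
Waste = 580 - 321 = 259 dm^2
Waste% = 100 - 55.3 = 44.7%


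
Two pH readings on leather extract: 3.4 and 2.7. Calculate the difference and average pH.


Difference = |3.4 - 2.7| = 0.7
Average = (3.4 + 2.7) / 2 = 3.05


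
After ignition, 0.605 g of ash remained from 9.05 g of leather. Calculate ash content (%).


Ash% = 0.605 / 9.05 x 100
Ash% = 6.69%


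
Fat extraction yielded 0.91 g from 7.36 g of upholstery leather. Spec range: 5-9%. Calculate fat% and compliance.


Fat content = 12.4%
Compliant: No


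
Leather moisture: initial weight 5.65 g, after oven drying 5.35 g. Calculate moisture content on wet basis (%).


Moisture = 5.65 - 5.35 = 0.30 g
MC = 0.30 / 5.65 x 100 = 5.3%


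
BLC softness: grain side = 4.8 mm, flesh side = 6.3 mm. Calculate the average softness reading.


Average = (4.8 + 6.3) / 2
Average = 5.55 mm


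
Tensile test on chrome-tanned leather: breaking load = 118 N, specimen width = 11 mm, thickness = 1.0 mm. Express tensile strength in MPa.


Cross-section = 11 x 1.0 = 11.0 mm^2
TS = 118 / 11.0 = 10.73 MPa
(1 N/mm^2 = 1 MPa)


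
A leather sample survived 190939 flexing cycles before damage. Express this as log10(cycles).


log10(190939) = 5.28


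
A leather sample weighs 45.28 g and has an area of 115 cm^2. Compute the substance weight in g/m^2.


3937.4 g/m^2

Substance weight = mass / area x 10000
SW = 45.28 / 115 x 10000
SW = 3937.4 g/m^2


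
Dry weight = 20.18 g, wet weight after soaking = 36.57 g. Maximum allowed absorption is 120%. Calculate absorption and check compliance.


WA = (36.57 - 20.18) / 20.18 x 100 = 81.2%
Maximum allowed: 120%
Compliant: Yes


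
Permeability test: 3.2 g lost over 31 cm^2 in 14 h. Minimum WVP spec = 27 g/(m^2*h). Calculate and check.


WVP = 73.73 g/(m^2*h)
Meets specification: Yes

WVP = 3.2 / (31 x 14) x 10000 = 73.73 g/(m^2*h)
Minimum: 27 g/(m^2*h)
Meets spec: Yes


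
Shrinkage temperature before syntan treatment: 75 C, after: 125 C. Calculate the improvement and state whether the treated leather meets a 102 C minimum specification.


Improvement = 50 C
Meets 102 C spec: Yes

Improvement = 125 - 75 = 50 C
Spec check: 125 C >= 102 C? Yes


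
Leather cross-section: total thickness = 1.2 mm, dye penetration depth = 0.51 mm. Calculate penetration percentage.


Penetration% = 0.51 / 1.2 x 100
Penetration = 42.5%


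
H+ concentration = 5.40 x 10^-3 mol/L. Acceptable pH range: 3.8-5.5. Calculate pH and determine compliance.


pH = 2.27
Compliant: No

pH = -log10(5.40 x 10^-3) = 2.27
Range: 3.8 to 5.5
Compliant: No


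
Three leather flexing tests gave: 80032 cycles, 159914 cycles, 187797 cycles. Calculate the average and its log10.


Average = (80032 + 159914 + 187797) / 3 = 142581 cycles
log10(142581) = 5.15


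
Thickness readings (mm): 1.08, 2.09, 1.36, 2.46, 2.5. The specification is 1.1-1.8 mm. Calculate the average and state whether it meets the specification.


Sum = 9.49
Average = 9.49 / 5 = 1.90 mm
Specification range: 1.1 to 1.8 mm
Within spec: No


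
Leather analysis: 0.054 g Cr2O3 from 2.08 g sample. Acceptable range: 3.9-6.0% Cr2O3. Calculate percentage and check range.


Cr2O3% = 0.054 / 2.08 x 100 = 2.60%
Acceptable range: 3.9 to 6.0%
Within range: No


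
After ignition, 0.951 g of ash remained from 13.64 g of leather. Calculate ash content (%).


6.97%


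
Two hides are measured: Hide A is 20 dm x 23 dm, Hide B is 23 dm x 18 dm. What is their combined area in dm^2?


Hide A area = 20 x 23 = 460 dm^2
Hide B area = 23 x 18 = 414 dm^2
Total = 460 + 414 = 874 dm^2


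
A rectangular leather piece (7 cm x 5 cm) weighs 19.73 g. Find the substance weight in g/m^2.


Area = 7 x 5 = 35 cm^2
SW = 19.73 / 35 x 10000 = 5637.1 g/m^2


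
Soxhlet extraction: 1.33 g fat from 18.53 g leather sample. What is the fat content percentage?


7.2%


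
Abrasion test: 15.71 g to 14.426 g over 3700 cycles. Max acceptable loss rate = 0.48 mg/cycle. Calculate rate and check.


Loss = 15.71 - 14.426 = 1.284 g
Rate = 1.284 g / 3700 cycles x 1000 = 0.347 mg/cycle
Max = 0.48 mg/cycle
Passes: Yes


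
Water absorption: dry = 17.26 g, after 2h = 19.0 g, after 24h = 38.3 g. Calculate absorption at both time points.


WA (2h) = (19.0 - 17.26) / 17.26 x 100 = 10.1%
WA (24h) = (38.3 - 17.26) / 17.26 x 100 = 121.9%


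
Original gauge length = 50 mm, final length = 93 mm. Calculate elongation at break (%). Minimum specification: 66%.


Elongation = 86.0%
Meets spec: Yes

Extension = 93 - 50 = 43 mm
Elongation = 43 / 50 x 100 = 86.0%
Minimum required: 66%
Meets specification: Yes


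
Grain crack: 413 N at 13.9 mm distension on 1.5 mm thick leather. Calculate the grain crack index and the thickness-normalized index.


Crack index = 413 / 13.9 = 29.7 N/mm
Normalized = 29.7 / 1.5 = 19.8 N/mm per mm


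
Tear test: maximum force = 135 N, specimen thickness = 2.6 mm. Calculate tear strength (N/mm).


Tear strength = force / thickness
Tear = 135 / 2.6 = 51.9 N/mm


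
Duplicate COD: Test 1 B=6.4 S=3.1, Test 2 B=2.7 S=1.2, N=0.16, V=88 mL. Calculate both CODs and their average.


COD1 = (6.4 - 3.1) x 0.16 x 8000 / 88 = 48.0 mg/L
COD2 = (2.7 - 1.2) x 0.16 x 8000 / 88 = 21.8 mg/L
Average = (48.0 + 21.8) / 2 = 34.9 mg/L


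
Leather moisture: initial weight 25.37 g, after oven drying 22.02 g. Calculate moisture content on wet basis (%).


13.2%


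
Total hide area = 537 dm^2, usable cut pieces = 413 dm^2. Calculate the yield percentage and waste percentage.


Yield = 413 / 537 x 100 = 76.9%
Waste = 537 - 413 = 124 dm^2
Waste% = 100 - 76.9 = 23.1%


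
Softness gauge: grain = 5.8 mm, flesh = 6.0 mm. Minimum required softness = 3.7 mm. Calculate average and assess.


Average softness = 5.90 mm
Meets requirement: Yes

Average = (5.8 + 6.0) / 2 = 5.90 mm
Minimum = 3.7 mm
Meets requirement: Yes


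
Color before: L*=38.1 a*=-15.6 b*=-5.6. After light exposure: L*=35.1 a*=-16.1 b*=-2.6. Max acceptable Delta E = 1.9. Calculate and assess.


Delta E = 4.27
Passes: No


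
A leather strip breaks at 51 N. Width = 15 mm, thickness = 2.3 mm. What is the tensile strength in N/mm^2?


Cross-sectional area = 15 x 2.3 = 34.5 mm^2
Tensile strength = 51 / 34.5 = 1.48 N/mm^2


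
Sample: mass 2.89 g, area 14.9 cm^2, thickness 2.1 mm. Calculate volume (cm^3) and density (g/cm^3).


Volume = 3.129 cm^3
Density = 0.924 g/cm^3


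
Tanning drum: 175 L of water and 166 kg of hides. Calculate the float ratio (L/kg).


Float ratio = water / hide weight
Ratio = 175 / 166 = 1.1


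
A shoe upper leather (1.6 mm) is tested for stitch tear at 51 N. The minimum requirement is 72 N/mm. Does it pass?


STS = 51 / 1.6 = 31.9 N/mm
Minimum required: 72 N/mm
Passes: No


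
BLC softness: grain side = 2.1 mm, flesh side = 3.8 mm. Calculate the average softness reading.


2.95 mm


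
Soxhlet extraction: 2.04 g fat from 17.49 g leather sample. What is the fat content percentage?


11.7%


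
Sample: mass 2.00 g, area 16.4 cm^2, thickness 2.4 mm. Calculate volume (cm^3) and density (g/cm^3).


Volume = 3.936 cm^3
Density = 0.508 g/cm^3

Thickness in cm = 2.4 / 10 = 0.24 cm
Volume = 16.4 x 0.24 = 3.936 cm^3
Density = 2.00 / 3.936 = 0.508 g/cm^3


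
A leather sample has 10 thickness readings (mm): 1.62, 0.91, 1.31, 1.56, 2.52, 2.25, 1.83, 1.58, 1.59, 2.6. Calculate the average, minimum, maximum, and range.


Average = 1.78 mm
Min = 0.91 mm
Max = 2.6 mm
Range = 1.69 mm

Sum = 17.77
Average = 17.77 / 10 = 1.78 mm
Minimum = 0.91 mm
Maximum = 2.6 mm
Range = 2.6 - 0.91 = 1.69 mm


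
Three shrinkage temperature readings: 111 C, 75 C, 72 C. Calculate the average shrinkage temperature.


Average = (111 + 75 + 72) / 3
Average = 258 / 3 = 86.0 C


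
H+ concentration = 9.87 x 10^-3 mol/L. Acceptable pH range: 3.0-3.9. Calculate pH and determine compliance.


pH = 2.01
Compliant: No


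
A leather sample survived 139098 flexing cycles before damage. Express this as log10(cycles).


5.14


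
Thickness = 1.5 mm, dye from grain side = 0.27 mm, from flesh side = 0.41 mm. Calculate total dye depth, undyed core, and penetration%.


Total dyed = 0.27 + 0.41 = 0.68 mm
Undyed core = 1.5 - 0.68 = 0.82 mm
Penetration = 0.68 / 1.5 x 100 = 45.3%


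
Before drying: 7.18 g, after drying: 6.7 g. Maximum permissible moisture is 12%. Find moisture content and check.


Moisture content = 6.7%
Acceptable: Yes

MC = (7.18 - 6.7) / 7.18 x 100 = 6.7%
Maximum: 12%
Acceptable: Yes


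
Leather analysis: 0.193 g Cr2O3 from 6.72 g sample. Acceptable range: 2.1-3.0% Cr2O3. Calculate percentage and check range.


Cr2O3% = 0.193 / 6.72 x 100 = 2.87%
Acceptable range: 2.1 to 3.0%
Within range: Yes


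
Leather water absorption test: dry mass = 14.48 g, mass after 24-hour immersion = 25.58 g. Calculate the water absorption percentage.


76.7%

Water absorbed = 25.58 - 14.48 = 11.10 g
WA% = 11.10 / 14.48 x 100 = 76.7%


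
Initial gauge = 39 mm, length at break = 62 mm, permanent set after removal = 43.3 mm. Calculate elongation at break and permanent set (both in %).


Elongation at break = (62 - 39) / 39 x 100 = 59.0%
Permanent set = (43.3 - 39) / 39 x 100 = 11.0%


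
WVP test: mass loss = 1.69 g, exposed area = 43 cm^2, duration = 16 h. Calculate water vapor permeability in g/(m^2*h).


24.56 g/(m^2*h)


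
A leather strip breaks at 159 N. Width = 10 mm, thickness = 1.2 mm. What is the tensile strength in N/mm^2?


13.25 N/mm^2


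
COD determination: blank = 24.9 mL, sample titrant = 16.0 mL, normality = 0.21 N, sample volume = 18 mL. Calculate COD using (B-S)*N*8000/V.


COD = (24.9 - 16.0) x 0.21 x 8000 / 18
COD = 8.9 x 0.21 x 8000 / 18
COD = 830.7 mg/L


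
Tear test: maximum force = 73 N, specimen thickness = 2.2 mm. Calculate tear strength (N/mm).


33.2 N/mm


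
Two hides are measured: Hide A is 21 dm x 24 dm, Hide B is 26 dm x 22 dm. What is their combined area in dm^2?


Hide A area = 21 x 24 = 504 dm^2
Hide B area = 26 x 22 = 572 dm^2
Total = 504 + 572 = 1076 dm^2


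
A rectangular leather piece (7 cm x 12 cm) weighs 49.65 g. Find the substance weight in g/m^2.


Area = 7 x 12 = 84 cm^2
SW = 49.65 / 84 x 10000 = 5910.7 g/m^2


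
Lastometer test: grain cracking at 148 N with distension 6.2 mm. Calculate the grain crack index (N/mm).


23.9 N/mm


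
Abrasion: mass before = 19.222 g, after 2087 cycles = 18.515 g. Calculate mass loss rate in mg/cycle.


Mass loss = 19.222 - 18.515 = 0.707 g
Rate = 0.707 / 2087 x 1000 = 0.339 mg/cycle


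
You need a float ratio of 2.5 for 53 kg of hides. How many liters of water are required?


Water = hide weight x target ratio
Water = 53 x 2.5 = 132.5 L


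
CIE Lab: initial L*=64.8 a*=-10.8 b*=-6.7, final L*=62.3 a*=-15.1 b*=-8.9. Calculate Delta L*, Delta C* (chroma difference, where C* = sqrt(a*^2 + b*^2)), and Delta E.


Delta L* = -2.5
Delta C* = 4.82
Delta E = 5.44

Delta L* = 62.3 - 64.8 = -2.5
C1* = sqrt((-10.8)^2 + (-6.7)^2) = 12.709
C2* = sqrt((-15.1)^2 + (-8.9)^2) = 17.528
Delta C* = 17.528 - 12.709 = 4.82
Delta E = sqrt((-2.5)^2 + (-4.3)^2 + (-2.2)^2) = 5.44


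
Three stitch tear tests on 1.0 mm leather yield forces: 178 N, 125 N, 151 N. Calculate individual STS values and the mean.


STS1 = 178.0 N/mm
STS2 = 125.0 N/mm
STS3 = 151.0 N/mm
Mean = 151.3 N/mm

STS1 = 178 / 1.0 = 178.0 N/mm
STS2 = 125 / 1.0 = 125.0 N/mm
STS3 = 151 / 1.0 = 151.0 N/mm
Mean = (178.0 + 125.0 + 151.0) / 3 = 151.3 N/mm


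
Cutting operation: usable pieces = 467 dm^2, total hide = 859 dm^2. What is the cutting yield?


54.4%


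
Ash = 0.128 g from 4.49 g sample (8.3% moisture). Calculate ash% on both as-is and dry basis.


As-is ash% = 0.128 / 4.49 x 100 = 2.85%
Dry mass = 4.49 x (100 - 8.3) / 100 = 4.11733 g
Dry-basis ash% = 0.128 / 4.11733 x 100 = 3.11%


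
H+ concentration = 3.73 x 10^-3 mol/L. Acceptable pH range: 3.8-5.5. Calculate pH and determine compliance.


pH = -log10(3.73 x 10^-3) = 2.43
Range: 3.8 to 5.5
Compliant: No


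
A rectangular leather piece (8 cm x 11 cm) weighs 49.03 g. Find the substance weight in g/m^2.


5571.6 g/m^2

Area = 8 x 11 = 88 cm^2
SW = 49.03 / 88 x 10000 = 5571.6 g/m^2


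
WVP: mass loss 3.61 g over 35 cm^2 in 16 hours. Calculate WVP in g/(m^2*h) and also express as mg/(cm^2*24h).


WVP = 64.46 g/(m^2*h)
Daily rate = 154.71 mg/(cm^2*24h)

WVP = 3.61 / (35 x 16) x 10000 = 64.46 g/(m^2*h)
Mass loss in mg = 3.61 x 1000 = 3610 mg
Per cm^2 per 24h in mg: 3610 x 24 / (35 x 16) = 86640 / 560 = 154.71 mg/(cm^2*24h)


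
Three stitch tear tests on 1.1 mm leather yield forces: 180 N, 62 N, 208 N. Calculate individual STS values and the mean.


STS1 = 163.6 N/mm
STS2 = 56.4 N/mm
STS3 = 189.1 N/mm
Mean = 136.4 N/mm


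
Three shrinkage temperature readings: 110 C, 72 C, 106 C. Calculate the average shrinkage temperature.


Average = (110 + 72 + 106) / 3
Average = 288 / 3 = 96.0 C


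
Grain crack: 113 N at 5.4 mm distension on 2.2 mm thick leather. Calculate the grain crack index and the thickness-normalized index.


Crack index = 113 / 5.4 = 20.9 N/mm
Normalized = 20.9 / 2.2 = 9.5 N/mm per mm


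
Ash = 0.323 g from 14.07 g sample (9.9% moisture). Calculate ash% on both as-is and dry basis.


As-is ash% = 0.323 / 14.07 x 100 = 2.30%
Dry mass = 14.07 x (100 - 9.9) / 100 = 12.67707 g
Dry-basis ash% = 0.323 / 12.67707 x 100 = 2.55%


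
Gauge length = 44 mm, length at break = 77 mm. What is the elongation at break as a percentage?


75.0%
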